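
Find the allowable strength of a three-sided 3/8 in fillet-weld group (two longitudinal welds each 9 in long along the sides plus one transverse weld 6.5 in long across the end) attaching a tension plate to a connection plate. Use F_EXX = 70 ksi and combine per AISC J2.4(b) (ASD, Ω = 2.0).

R_n/Ω ≈ 139 kips

t_e = 0.707 × 0.375 = 0.2651 in.
R_nwl = 0.6 × 70 × 0.2651 × 18 = 200.4 kips (longitudinal, 2 welds).
R_nwt = 0.6 × 70 × 0.2651 × 6.5 = 72.38 kips (transverse, base value).
(i) R_nwl + R_nwt = 272.8 kips; (ii) 0.85 R_nwl + 1.5 R_nwt = 278.9 kips.
R_n = max = 278.9 kips [governs: (ii)]; R_n/Ω = 139.5 kips.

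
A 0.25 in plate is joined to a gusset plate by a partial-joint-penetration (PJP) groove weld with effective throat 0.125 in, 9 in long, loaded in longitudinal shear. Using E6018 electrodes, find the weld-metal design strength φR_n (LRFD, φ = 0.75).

E60XX → F_EXX = 60 ksi.
Effective throat (given) t_e = 0.125 in.
A_we = 0.125 × 9 = 1.125 in².
F_nw = 0.6 F_EXX = 36 ksi.
φR_n = 0.75 × 36 × 1.125 = 30.38 kips.

φR_n ≈ 30.4 kips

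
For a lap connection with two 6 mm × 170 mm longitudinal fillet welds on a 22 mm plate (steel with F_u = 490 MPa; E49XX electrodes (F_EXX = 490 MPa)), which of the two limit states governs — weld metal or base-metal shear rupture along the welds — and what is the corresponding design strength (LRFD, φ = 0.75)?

t_e = 0.707 × 6 = 4.242 mm; L = 340 mm.
Weld metal: φR_n = 0.75 × 0.6 × 490 × 4.242 × 340 × 10⁻³ = 318 kN.
Base metal (shear rupture): φR_n = 0.75 × 0.6 × 490 × 22 × 340 × 10⁻³ = 1649 kN.
Governing: weld metal.

φR_n ≈ 318 kN (weld metal governs)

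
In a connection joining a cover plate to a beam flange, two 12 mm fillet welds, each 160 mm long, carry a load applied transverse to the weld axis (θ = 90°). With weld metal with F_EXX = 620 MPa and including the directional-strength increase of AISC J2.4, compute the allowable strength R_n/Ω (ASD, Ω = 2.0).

R_n/Ω ≈ 757 kN

t_e = 0.707 × 12 = 8.484 mm; A_we = 8.484 × 320 = 2715 mm².
Directional factor: 1.0 + 0.5 sin^1.5(90°) = 1.5.
F_nw = 0.6 × 620 × 1.5 = 558 MPa.
R_n/Ω = (558 × 2715) / 2.0 × 10⁻³ = 757.5 kN.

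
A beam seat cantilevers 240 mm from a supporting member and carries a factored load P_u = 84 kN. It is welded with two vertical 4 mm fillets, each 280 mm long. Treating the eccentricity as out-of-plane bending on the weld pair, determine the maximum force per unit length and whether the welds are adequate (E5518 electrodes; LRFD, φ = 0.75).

f_max ≈ 786 N/mm; NOT adequate

E55XX → F_EXX = 550 MPa.
L_w = 2 × 280 = 560 mm; section modulus (unit throat) S = 2 × L²/6 = 26130 mm².
Direct shear f_v = P/L_w = 84×10³/560 = 150 N/mm.
Moment M = P × e = 84×10³ × 240 = 20160000 N·mm; bending f_b = M/S = 771.4 N/mm.
f_max = √(f_v² + f_b²) = √(150² + 771.4²) = 785.9 N/mm.
φr_n = 0.75 × 0.6 × 550 × (0.707 × 4) = 699.9 N/mm → NOT adequate.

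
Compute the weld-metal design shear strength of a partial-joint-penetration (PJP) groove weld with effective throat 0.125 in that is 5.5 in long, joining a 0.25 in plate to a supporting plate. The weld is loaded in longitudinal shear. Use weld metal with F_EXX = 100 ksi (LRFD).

Effective throat (given) t_e = 0.125 in.
A_we = 0.125 × 5.5 = 0.6875 in².
F_nw = 0.6 F_EXX = 60 ksi.
φR_n = 0.75 × 60 × 0.6875 = 30.94 kips.

φR_n ≈ 30.9 kips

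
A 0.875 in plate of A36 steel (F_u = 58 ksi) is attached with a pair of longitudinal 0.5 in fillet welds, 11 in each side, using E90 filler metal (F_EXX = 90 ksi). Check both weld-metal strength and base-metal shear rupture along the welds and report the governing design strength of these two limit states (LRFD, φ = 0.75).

φR_n ≈ 315 kip (weld metal governs)

t_e = 0.707 × 0.5 = 0.3535 in; L = 22 in.
Weld metal: φR_n = 0.75 × 0.6 × 90 × 0.3535 × 22 = 315 kip.
Base metal (shear rupture): φR_n = 0.75 × 0.6 × 58 × 0.875 × 22 = 502.4 kip.
Governing: weld metal.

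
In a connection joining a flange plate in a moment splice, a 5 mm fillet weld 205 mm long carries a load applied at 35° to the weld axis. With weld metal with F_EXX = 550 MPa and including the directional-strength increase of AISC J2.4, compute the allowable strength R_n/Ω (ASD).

R_n/Ω ≈ 146 kN

t_e = 0.707 × 5 = 3.535 mm; A_we = 3.535 × 205 = 724.7 mm².
Directional factor: 1.0 + 0.5 sin^1.5(35°) = 1.217.
F_nw = 0.6 × 550 × 1.217 = 401.7 MPa.
R_n/Ω = (401.7 × 724.7) / 2.0 × 10⁻³ = 145.5 kN.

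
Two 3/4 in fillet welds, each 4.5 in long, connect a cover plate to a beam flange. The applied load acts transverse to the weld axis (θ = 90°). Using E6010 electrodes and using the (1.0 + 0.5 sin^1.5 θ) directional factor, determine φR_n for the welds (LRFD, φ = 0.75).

φR_n ≈ 193 kip

E60XX → F_EXX = 60 ksi.
t_e = 0.707 × 0.75 = 0.5302 in; A_we = 0.5302 × 9 = 4.772 in².
Directional factor: 1.0 + 0.5 sin^1.5(90°) = 1.5.
F_nw = 0.6 × 60 × 1.5 = 54 ksi.
φR_n = 0.75 × 54 × 4.772 = 193.3 kip.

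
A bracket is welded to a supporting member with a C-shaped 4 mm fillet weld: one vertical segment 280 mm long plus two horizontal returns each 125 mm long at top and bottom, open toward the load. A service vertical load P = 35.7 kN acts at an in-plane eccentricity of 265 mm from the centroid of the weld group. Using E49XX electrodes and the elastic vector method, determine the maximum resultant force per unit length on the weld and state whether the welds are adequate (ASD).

f_max ≈ 256 N/mm; adequate

E49XX → F_EXX = 490 MPa.
Total weld length L_w = 530 mm. Treat welds as unit-width lines.
Centroid: x̄ = 2×125×62.5 / 530 = 29.48 mm from the vertical weld.
Polar moment about centroid: J = I_x + I_y = [280³/12 + 2×125×140²] + [280×29.48² + 2(125³/12 + 125×33.02²)] = 7571000 mm³.
Direct shear f_v = P/L_w = 35.7×10³ / 530 = 67.36 N/mm (vertical).
Torsion M = P·e = 35.7×10³ × 265 = 9460500 N·mm.
Critical point at (x, y) = (95.52, 140) from centroid. f_tx = M·y/J = 174.9 N/mm; f_ty = M·x/J = 119.4 N/mm.
Resultant f_max = √[f_tx² + (f_v + f_ty)²] = √[174.9² + (67.36 + 119.4)²] = 255.9 N/mm.
Capacity per unit length: r_n/Ω = (1/2.0) × 0.6 × 490 × (0.707 × 4) = 415.7 N/mm.
255.9 ≤ 415.7 → adequate.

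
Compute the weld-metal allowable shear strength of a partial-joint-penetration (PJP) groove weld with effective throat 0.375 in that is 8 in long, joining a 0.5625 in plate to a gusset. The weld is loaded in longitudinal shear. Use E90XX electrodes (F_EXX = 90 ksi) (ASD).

R_n/Ω ≈ 81 kip

Effective throat (given) t_e = 0.375 in.
A_we = 0.375 × 8 = 3 in².
F_nw = 0.6 F_EXX = 54 ksi.
R_n/Ω = (54 × 3) / 2.0 = 81 kip.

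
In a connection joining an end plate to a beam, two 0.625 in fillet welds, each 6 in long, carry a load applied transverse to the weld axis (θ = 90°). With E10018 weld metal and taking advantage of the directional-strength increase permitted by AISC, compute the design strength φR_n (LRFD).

E100XX → F_EXX = 100 ksi.
t_e = 0.707 × 0.625 = 0.4419 in; A_we = 0.4419 × 12 = 5.302 in².
Directional factor: 1.0 + 0.5 sin^1.5(90°) = 1.5.
F_nw = 0.6 × 100 × 1.5 = 90 ksi.
φR_n = 0.75 × 90 × 5.302 = 357.9 kips.

φR_n ≈ 358 kips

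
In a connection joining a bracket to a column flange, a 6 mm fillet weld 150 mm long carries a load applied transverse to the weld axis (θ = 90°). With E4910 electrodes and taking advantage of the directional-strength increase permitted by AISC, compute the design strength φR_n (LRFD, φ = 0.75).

φR_n ≈ 210 kN

E49XX → F_EXX = 490 MPa.
t_e = 0.707 × 6 = 4.242 mm; A_we = 4.242 × 150 = 636.3 mm².
Directional factor: 1.0 + 0.5 sin^1.5(90°) = 1.5.
F_nw = 0.6 × 490 × 1.5 = 441 MPa.
φR_n = 0.75 × 441 × 636.3 × 10⁻³ = 210.5 kN.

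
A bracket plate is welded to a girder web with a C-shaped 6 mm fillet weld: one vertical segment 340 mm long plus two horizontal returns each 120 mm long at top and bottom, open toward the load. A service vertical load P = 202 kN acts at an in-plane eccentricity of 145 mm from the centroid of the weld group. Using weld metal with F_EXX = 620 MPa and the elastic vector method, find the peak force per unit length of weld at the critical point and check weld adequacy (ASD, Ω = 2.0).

f_max ≈ 753 N/mm; adequate

Total weld length L_w = 580 mm. Treat welds as unit-width lines.
Centroid: x̄ = 2×120×60 / 580 = 24.83 mm from the vertical weld.
Polar moment about centroid: J = I_x + I_y = [340³/12 + 2×120×170²] + [340×24.83² + 2(120³/12 + 120×35.17²)] = 11010000 mm³.
Direct shear f_v = P/L_w = 202×10³ / 580 = 348.3 N/mm (vertical).
Torsion M = P·e = 202×10³ × 145 = 29290000 N·mm.
Critical point at (x, y) = (95.17, 170) from centroid. f_tx = M·y/J = 452.4 N/mm; f_ty = M·x/J = 253.3 N/mm.
Resultant f_max = √[f_tx² + (f_v + f_ty)²] = √[452.4² + (348.3 + 253.3)²] = 752.7 N/mm.
Capacity per unit length: r_n/Ω = (1/2.0) × 0.6 × 620 × (0.707 × 6) = 789 N/mm.
752.7 ≤ 789 → adequate.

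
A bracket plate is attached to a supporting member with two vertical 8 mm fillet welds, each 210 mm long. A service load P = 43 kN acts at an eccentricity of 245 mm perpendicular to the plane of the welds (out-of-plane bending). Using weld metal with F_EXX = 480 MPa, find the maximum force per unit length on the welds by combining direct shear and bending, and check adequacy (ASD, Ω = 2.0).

L_w = 2 × 210 = 420 mm; section modulus (unit throat) S = 2 × L²/6 = 14700 mm².
Direct shear f_v = P/L_w = 43×10³/420 = 102.4 N/mm.
Moment M = P × e = 43×10³ × 245 = 10535000 N·mm; bending f_b = M/S = 716.7 N/mm.
f_max = √(f_v² + f_b²) = √(102.4² + 716.7²) = 723.9 N/mm.
r_n/Ω = (1/2.0) × 0.6 × 480 × (0.707 × 8) = 814.5 N/mm → adequate.

f_max ≈ 724 N/mm; adequate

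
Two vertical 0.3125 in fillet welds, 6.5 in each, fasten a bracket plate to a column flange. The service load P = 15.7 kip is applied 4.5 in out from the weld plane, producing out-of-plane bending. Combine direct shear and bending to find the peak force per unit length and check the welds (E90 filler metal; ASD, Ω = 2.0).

f_max ≈ 5.16 kip/in; adequate

E90XX → F_EXX = 90 ksi.
L_w = 2 × 6.5 = 13 in; section modulus (unit throat) S = 2 × L²/6 = 14.08 in².
Direct shear f_v = P/L_w = 15.7/13 = 1.208 kip/in.
Moment M = P × e = 15.7 × 4.5 = 70.65 kip·in; bending f_b = M/S = 5.017 kip/in.
f_max = √(f_v² + f_b²) = √(1.208² + 5.017²) = 5.16 kip/in.
r_n/Ω = (1/2.0) × 0.6 × 90 × (0.707 × 0.3125) = 5.965 kip/in → adequate.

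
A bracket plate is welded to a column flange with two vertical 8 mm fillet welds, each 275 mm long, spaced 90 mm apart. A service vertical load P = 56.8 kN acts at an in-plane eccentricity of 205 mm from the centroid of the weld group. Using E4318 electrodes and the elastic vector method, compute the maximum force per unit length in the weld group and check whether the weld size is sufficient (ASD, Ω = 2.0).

f_max ≈ 412 N/mm; adequate

E43XX → F_EXX = 430 MPa.
Total weld length L_w = 550 mm. Treat welds as unit-width lines.
Polar moment about centroid: J = 2[d³/12 + d(b/2)²] = 2[275³/12 + 275×45²] = 4580000 mm³.
Direct shear f_v = P/L_w = 56.8×10³ / 550 = 103.3 N/mm (vertical).
Torsion M = P·e = 56.8×10³ × 205 = 11644000 N·mm.
Critical point at (x, y) = (45, 137.5) from centroid. f_tx = M·y/J = 349.6 N/mm; f_ty = M·x/J = 114.4 N/mm.
Resultant f_max = √[f_tx² + (f_v + f_ty)²] = √[349.6² + (103.3 + 114.4)²] = 411.8 N/mm.
Capacity per unit length: r_n/Ω = (1/2.0) × 0.6 × 430 × (0.707 × 8) = 729.6 N/mm.
411.8 ≤ 729.6 → adequate.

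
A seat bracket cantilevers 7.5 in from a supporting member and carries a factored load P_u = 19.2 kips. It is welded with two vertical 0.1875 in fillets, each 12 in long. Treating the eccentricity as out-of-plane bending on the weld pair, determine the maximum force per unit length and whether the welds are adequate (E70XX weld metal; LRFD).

f_max ≈ 3.1 kip/in; adequate

E70XX → F_EXX = 70 ksi.
L_w = 2 × 12 = 24 in; section modulus (unit throat) S = 2 × L²/6 = 48 in².
Direct shear f_v = P/L_w = 19.2/24 = 0.8 kip/in.
Moment M = P × e = 19.2 × 7.5 = 144 kip·in; bending f_b = M/S = 3 kip/in.
f_max = √(f_v² + f_b²) = √(0.8² + 3²) = 3.105 kip/in.
φr_n = 0.75 × 0.6 × 70 × (0.707 × 0.1875) = 4.176 kip/in → adequate.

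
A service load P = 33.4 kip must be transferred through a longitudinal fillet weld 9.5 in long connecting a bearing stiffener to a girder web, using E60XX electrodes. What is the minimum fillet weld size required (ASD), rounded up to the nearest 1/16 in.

w = 5/16 in

E60XX → F_EXX = 60 ksi.
Total weld length L = 9.5 in.
Required throat t_e = P × Ω / (0.6 F_EXX × L) = 33.4 × 2.0 / (0.6 × 60 × 9.5) = 0.1953 in.
Required leg w = t_e / 0.707 = 0.2763 in → use 5/16 in.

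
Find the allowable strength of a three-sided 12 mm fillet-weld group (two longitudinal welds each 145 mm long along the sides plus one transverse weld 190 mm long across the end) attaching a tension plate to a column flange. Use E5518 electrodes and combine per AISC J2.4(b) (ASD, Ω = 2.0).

E55XX → F_EXX = 550 MPa.
t_e = 0.707 × 12 = 8.484 mm.
R_nwl = 0.6 × 550 × 8.484 × 290 × 10⁻³ = 811.9 kN (longitudinal, 2 welds).
R_nwt = 0.6 × 550 × 8.484 × 190 × 10⁻³ = 531.9 kN (transverse, base value).
(i) R_nwl + R_nwt = 1344 kN; (ii) 0.85 R_nwl + 1.5 R_nwt = 1488 kN.
R_n = max = 1488 kN [governs: (ii)]; R_n/Ω = 744 kN.

R_n/Ω ≈ 744 kN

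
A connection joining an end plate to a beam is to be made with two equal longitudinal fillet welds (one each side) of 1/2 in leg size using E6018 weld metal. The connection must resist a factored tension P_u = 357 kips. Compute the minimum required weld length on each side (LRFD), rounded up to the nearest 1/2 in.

L = 19 in on each side

E60XX → F_EXX = 60 ksi.
Throat t_e = 0.707 × 0.5 = 0.3535 in.
φr_n = 0.75 × 0.6 × 60 × 0.3535 = 9.544 kips/in.
L_req = P_u / φr_n = 357 / 9.544 = 37.4 in total.
Per side: 37.4 / 2 = 18.7 in.
Round up → use L = 19 in on each side.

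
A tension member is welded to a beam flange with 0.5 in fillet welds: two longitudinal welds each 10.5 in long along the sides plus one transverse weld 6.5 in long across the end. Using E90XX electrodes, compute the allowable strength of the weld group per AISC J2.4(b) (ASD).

E90XX → F_EXX = 90 ksi.
t_e = 0.707 × 0.5 = 0.3535 in.
R_nwl = 0.6 × 90 × 0.3535 × 21 = 400.9 kip (longitudinal, 2 welds).
R_nwt = 0.6 × 90 × 0.3535 × 6.5 = 124.1 kip (transverse, base value).
(i) R_nwl + R_nwt = 524.9 kip; (ii) 0.85 R_nwl + 1.5 R_nwt = 526.9 kip.
R_n = max = 526.9 kip [governs: (ii)]; R_n/Ω = 263.4 kip.

R_n/Ω ≈ 263 kip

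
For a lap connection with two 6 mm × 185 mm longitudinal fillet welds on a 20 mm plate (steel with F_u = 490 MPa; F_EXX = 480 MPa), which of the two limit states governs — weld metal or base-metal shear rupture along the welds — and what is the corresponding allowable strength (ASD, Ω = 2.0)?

t_e = 0.707 × 6 = 4.242 mm; L = 370 mm.
Weld metal: R_n/Ω = (1/2.0) × 0.6 × 480 × 4.242 × 370 × 10⁻³ = 226 kN.
Base metal (shear rupture): R_n/Ω = (1/2.0) × 0.6 × 490 × 20 × 370 × 10⁻³ = 1088 kN.
Governing: weld metal.

R_n/Ω ≈ 226 kN (weld metal governs)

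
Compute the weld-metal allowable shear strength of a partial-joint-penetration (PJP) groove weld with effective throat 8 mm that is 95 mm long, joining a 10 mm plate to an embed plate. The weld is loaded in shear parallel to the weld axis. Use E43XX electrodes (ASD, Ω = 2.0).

E43XX → F_EXX = 430 MPa.
Effective throat (given) t_e = 8 mm.
A_we = 8 × 95 = 760 mm².
F_nw = 0.6 F_EXX = 258 MPa.
R_n/Ω = (258 × 760) / 2.0 × 10⁻³ = 98.04 kN.

R_n/Ω ≈ 98 kN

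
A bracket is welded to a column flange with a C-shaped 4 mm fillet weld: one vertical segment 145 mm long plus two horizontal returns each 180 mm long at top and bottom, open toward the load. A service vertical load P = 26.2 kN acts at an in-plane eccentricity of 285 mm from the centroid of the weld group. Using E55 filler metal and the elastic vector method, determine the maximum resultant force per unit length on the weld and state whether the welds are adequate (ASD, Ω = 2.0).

f_max ≈ 303 N/mm; adequate

E55XX → F_EXX = 550 MPa.
Total weld length L_w = 505 mm. Treat welds as unit-width lines.
Centroid: x̄ = 2×180×90 / 505 = 64.16 mm from the vertical weld.
Polar moment about centroid: J = I_x + I_y = [145³/12 + 2×180×72.5²] + [145×64.16² + 2(180³/12 + 180×25.84²)] = 3956000 mm³.
Direct shear f_v = P/L_w = 26.2×10³ / 505 = 51.88 N/mm (vertical).
Torsion M = P·e = 26.2×10³ × 285 = 7467000 N·mm.
Critical point at (x, y) = (115.8, 72.5) from centroid. f_tx = M·y/J = 136.9 N/mm; f_ty = M·x/J = 218.7 N/mm.
Resultant f_max = √[f_tx² + (f_v + f_ty)²] = √[136.9² + (51.88 + 218.7)²] = 303.2 N/mm.
Capacity per unit length: r_n/Ω = (1/2.0) × 0.6 × 550 × (0.707 × 4) = 466.6 N/mm.
303.2 ≤ 466.6 → adequate.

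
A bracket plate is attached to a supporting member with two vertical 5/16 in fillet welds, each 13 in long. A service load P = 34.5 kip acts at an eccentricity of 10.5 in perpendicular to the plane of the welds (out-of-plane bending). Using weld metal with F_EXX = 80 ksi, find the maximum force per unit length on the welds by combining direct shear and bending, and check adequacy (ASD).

f_max ≈ 6.57 kip/in; NOT adequate

L_w = 2 × 13 = 26 in; section modulus (unit throat) S = 2 × L²/6 = 56.33 in².
Direct shear f_v = P/L_w = 34.5/26 = 1.327 kip/in.
Moment M = P × e = 34.5 × 10.5 = 362.25 kip·in; bending f_b = M/S = 6.43 kip/in.
f_max = √(f_v² + f_b²) = √(1.327² + 6.43²) = 6.566 kip/in.
r_n/Ω = (1/2.0) × 0.6 × 80 × (0.707 × 0.3125) = 5.302 kip/in → NOT adequate.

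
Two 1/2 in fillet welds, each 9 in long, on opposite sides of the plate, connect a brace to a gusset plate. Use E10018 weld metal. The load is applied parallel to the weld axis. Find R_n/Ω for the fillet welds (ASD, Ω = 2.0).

E100XX → F_EXX = 100 ksi.
Effective throat t_e = 0.707 × 0.5 = 0.3535 in.
Total length L = 18 in; A_we = 0.3535 × 18 = 6.363 in².
F_nw = 0.6 F_EXX = 0.6 × 100 = 60 ksi.
R_n = 60 × 6.363 = 381.8 kip; R_n/Ω = 381.8/2.0 = 190.9 kip.

R_n/Ω ≈ 191 kip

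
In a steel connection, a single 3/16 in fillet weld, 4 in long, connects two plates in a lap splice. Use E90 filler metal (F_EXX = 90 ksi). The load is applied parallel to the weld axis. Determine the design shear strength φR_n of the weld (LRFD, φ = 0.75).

Effective throat t_e = 0.707 × 0.1875 = 0.1326 in.
Total length L = 4 in; A_we = 0.1326 × 4 = 0.5302 in².
F_nw = 0.6 F_EXX = 0.6 × 90 = 54 ksi.
φR_n = 0.75 × 54 × 0.5302 = 21.48 kips.

φR_n ≈ 21.5 kips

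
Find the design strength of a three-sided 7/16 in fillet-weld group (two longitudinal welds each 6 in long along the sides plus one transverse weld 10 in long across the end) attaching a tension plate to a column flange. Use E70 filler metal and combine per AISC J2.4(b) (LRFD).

E70XX → F_EXX = 70 ksi.
t_e = 0.707 × 0.4375 = 0.3093 in.
R_nwl = 0.6 × 70 × 0.3093 × 12 = 155.9 kips (longitudinal, 2 welds).
R_nwt = 0.6 × 70 × 0.3093 × 10 = 129.9 kips (transverse, base value).
(i) R_nwl + R_nwt = 285.8 kips; (ii) 0.85 R_nwl + 1.5 R_nwt = 327.4 kips.
R_n = max = 327.4 kips [governs: (ii)]; φR_n = 245.5 kips.

φR_n ≈ 246 kips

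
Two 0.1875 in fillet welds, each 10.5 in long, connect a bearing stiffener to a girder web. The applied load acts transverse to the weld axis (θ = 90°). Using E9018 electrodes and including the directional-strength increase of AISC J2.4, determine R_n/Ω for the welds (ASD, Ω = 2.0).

R_n/Ω ≈ 113 kips

E90XX → F_EXX = 90 ksi.
t_e = 0.707 × 0.1875 = 0.1326 in; A_we = 0.1326 × 21 = 2.784 in².
Directional factor: 1.0 + 0.5 sin^1.5(90°) = 1.5.
F_nw = 0.6 × 90 × 1.5 = 81 ksi.
R_n/Ω = (81 × 2.784) / 2.0 = 112.7 kips.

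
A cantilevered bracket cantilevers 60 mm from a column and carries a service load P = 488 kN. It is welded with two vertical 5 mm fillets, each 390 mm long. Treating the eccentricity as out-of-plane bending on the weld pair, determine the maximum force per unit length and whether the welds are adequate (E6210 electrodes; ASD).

E62XX → F_EXX = 620 MPa.
L_w = 2 × 390 = 780 mm; section modulus (unit throat) S = 2 × L²/6 = 50700 mm².
Direct shear f_v = P/L_w = 488×10³/780 = 625.6 N/mm.
Moment M = P × e = 488×10³ × 60 = 29280000 N·mm; bending f_b = M/S = 577.5 N/mm.
f_max = √(f_v² + f_b²) = √(625.6² + 577.5²) = 851.4 N/mm.
r_n/Ω = (1/2.0) × 0.6 × 620 × (0.707 × 5) = 657.5 N/mm → NOT adequate.

f_max ≈ 851 N/mm; NOT adequate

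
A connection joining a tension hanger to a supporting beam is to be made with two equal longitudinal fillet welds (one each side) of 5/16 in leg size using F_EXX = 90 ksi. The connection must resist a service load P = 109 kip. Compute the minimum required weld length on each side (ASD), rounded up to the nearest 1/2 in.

Throat t_e = 0.707 × 0.3125 = 0.2209 in.
r_n/Ω = (0.6 × 90 × 0.2209) / 2.0 = 5.965 kip/in.
L_req = P / (r_n/Ω) = 109 / 5.965 = 18.27 in total.
Per side: 18.27 / 2 = 9.136 in.
Round up → use L = 9.5 in on each side.

L = 9.5 in on each side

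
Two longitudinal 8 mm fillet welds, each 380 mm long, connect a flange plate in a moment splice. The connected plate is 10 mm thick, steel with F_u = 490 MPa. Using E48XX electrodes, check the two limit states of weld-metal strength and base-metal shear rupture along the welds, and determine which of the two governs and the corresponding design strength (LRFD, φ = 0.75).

E48XX → F_EXX = 480 MPa.
t_e = 0.707 × 8 = 5.656 mm; L = 760 mm.
Weld metal: φR_n = 0.75 × 0.6 × 480 × 5.656 × 760 × 10⁻³ = 928.5 kN.
Base metal (shear rupture): φR_n = 0.75 × 0.6 × 490 × 10 × 760 × 10⁻³ = 1676 kN.
Governing: weld metal.

φR_n ≈ 928 kN (weld metal governs)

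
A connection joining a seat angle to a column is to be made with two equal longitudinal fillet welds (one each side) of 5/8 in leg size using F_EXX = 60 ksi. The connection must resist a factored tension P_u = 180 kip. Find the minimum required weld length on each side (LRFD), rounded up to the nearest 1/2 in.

L = 8 in on each side

Throat t_e = 0.707 × 0.625 = 0.4419 in.
φr_n = 0.75 × 0.6 × 60 × 0.4419 = 11.93 kip/in.
L_req = P_u / φr_n = 180 / 11.93 = 15.09 in total.
Per side: 15.09 / 2 = 7.544 in.
Round up → use L = 8 in on each side.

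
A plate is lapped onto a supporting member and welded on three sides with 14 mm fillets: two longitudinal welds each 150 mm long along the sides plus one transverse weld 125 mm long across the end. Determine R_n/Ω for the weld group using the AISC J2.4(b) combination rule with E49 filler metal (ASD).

R_n/Ω ≈ 644 kN

E49XX → F_EXX = 490 MPa.
t_e = 0.707 × 14 = 9.898 mm.
R_nwl = 0.6 × 490 × 9.898 × 300 × 10⁻³ = 873 kN (longitudinal, 2 welds).
R_nwt = 0.6 × 490 × 9.898 × 125 × 10⁻³ = 363.8 kN (transverse, base value).
(i) R_nwl + R_nwt = 1237 kN; (ii) 0.85 R_nwl + 1.5 R_nwt = 1288 kN.
R_n = max = 1288 kN [governs: (ii)]; R_n/Ω = 643.8 kN.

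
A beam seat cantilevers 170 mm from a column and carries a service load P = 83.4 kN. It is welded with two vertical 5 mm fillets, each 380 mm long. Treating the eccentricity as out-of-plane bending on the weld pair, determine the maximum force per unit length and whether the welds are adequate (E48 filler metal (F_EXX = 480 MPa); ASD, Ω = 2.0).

L_w = 2 × 380 = 760 mm; section modulus (unit throat) S = 2 × L²/6 = 48130 mm².
Direct shear f_v = P/L_w = 83.4×10³/760 = 109.7 N/mm.
Moment M = P × e = 83.4×10³ × 170 = 14178000 N·mm; bending f_b = M/S = 294.6 N/mm.
f_max = √(f_v² + f_b²) = √(109.7² + 294.6²) = 314.3 N/mm.
r_n/Ω = (1/2.0) × 0.6 × 480 × (0.707 × 5) = 509 N/mm → adequate.

f_max ≈ 314 N/mm; adequate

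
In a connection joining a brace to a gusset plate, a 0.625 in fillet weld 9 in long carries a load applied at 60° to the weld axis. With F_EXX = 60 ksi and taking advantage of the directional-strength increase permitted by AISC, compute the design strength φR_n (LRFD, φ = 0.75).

φR_n ≈ 151 kips

t_e = 0.707 × 0.625 = 0.4419 in; A_we = 0.4419 × 9 = 3.977 in².
Directional factor: 1.0 + 0.5 sin^1.5(60°) = 1.403.
F_nw = 0.6 × 60 × 1.403 = 50.51 ksi.
φR_n = 0.75 × 50.51 × 3.977 = 150.6 kips.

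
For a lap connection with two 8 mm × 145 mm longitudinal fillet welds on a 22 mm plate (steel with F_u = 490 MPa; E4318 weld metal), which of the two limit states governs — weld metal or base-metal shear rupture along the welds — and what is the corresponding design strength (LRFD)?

φR_n ≈ 317 kN (weld metal governs)

E43XX → F_EXX = 430 MPa.
t_e = 0.707 × 8 = 5.656 mm; L = 290 mm.
Weld metal: φR_n = 0.75 × 0.6 × 430 × 5.656 × 290 × 10⁻³ = 317.4 kN.
Base metal (shear rupture): φR_n = 0.75 × 0.6 × 490 × 22 × 290 × 10⁻³ = 1407 kN.
Governing: weld metal.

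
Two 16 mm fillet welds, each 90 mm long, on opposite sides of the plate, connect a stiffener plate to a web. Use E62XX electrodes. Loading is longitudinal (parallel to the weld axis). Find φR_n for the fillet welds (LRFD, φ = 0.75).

E62XX → F_EXX = 620 MPa.
Effective throat t_e = 0.707 × 16 = 11.31 mm.
Total length L = 180 mm; A_we = 11.31 × 180 = 2036 mm².
F_nw = 0.6 F_EXX = 0.6 × 620 = 372 MPa.
φR_n = 0.75 × 372 × 2036 × 10⁻³ = 568.1 kN.

φR_n ≈ 568 kN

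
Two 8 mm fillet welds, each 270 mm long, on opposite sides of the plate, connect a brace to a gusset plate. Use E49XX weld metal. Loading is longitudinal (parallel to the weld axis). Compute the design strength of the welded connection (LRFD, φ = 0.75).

E49XX → F_EXX = 490 MPa.
Effective throat t_e = 0.707 × 8 = 5.656 mm.
Total length L = 540 mm; A_we = 5.656 × 540 = 3054 mm².
F_nw = 0.6 F_EXX = 0.6 × 490 = 294 MPa.
φR_n = 0.75 × 294 × 3054 × 10⁻³ = 673.5 kN.

φR_n ≈ 673 kN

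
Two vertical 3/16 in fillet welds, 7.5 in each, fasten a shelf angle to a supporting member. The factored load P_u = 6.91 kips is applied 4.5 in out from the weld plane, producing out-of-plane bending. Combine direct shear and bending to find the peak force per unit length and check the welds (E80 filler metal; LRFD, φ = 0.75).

f_max ≈ 1.72 kip/in; adequate

E80XX → F_EXX = 80 ksi.
L_w = 2 × 7.5 = 15 in; section modulus (unit throat) S = 2 × L²/6 = 18.75 in².
Direct shear f_v = P/L_w = 6.91/15 = 0.4607 kip/in.
Moment M = P × e = 6.91 × 4.5 = 31.095 kip·in; bending f_b = M/S = 1.658 kip/in.
f_max = √(f_v² + f_b²) = √(0.4607² + 1.658²) = 1.721 kip/in.
φr_n = 0.75 × 0.6 × 80 × (0.707 × 0.1875) = 4.772 kip/in → adequate.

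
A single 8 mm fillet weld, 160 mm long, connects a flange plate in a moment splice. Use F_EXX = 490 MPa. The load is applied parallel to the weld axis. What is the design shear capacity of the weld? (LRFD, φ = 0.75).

Effective throat t_e = 0.707 × 8 = 5.656 mm.
Total length L = 160 mm; A_we = 5.656 × 160 = 905 mm².
F_nw = 0.6 F_EXX = 0.6 × 490 = 294 MPa.
φR_n = 0.75 × 294 × 905 × 10⁻³ = 199.5 kN.

φR_n ≈ 200 kN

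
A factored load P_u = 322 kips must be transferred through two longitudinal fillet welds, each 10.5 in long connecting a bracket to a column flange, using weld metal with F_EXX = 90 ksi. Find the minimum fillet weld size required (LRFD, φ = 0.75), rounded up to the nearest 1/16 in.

Total weld length L = 21 in.
Required throat t_e = P_u / (φ × 0.6 F_EXX × L) = 322 / (0.75 × 0.6 × 90 × 21) = 0.3786 in.
Required leg w = t_e / 0.707 = 0.5355 in → use 9/16 in.

w = 9/16 in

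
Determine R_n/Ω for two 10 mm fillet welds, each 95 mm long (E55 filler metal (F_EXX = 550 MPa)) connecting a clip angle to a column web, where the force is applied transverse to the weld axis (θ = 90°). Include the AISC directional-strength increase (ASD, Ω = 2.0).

t_e = 0.707 × 10 = 7.07 mm; A_we = 7.07 × 190 = 1343 mm².
Directional factor: 1.0 + 0.5 sin^1.5(90°) = 1.5.
F_nw = 0.6 × 550 × 1.5 = 495 MPa.
R_n/Ω = (495 × 1343) / 2.0 × 10⁻³ = 332.5 kN.

R_n/Ω ≈ 332 kN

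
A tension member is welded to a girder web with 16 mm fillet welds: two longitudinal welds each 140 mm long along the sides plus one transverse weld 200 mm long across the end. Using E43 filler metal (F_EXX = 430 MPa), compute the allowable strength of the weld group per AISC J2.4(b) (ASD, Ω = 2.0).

t_e = 0.707 × 16 = 11.31 mm.
R_nwl = 0.6 × 430 × 11.31 × 280 × 10⁻³ = 817.2 kN (longitudinal, 2 welds).
R_nwt = 0.6 × 430 × 11.31 × 200 × 10⁻³ = 583.7 kN (transverse, base value).
(i) R_nwl + R_nwt = 1401 kN; (ii) 0.85 R_nwl + 1.5 R_nwt = 1570 kN.
R_n = max = 1570 kN [governs: (ii)]; R_n/Ω = 785.1 kN.

R_n/Ω ≈ 785 kN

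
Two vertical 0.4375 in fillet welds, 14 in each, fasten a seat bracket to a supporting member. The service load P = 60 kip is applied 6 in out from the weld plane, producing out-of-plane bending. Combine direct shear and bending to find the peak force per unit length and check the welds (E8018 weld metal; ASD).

E80XX → F_EXX = 80 ksi.
L_w = 2 × 14 = 28 in; section modulus (unit throat) S = 2 × L²/6 = 65.33 in².
Direct shear f_v = P/L_w = 60/28 = 2.143 kip/in.
Moment M = P × e = 60 × 6 = 360 kip·in; bending f_b = M/S = 5.51 kip/in.
f_max = √(f_v² + f_b²) = √(2.143² + 5.51²) = 5.912 kip/in.
r_n/Ω = (1/2.0) × 0.6 × 80 × (0.707 × 0.4375) = 7.423 kip/in → adequate.

f_max ≈ 5.91 kip/in; adequate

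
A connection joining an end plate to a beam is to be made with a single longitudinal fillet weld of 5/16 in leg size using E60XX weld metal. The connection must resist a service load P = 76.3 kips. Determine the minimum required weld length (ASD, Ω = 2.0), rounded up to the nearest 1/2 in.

E60XX → F_EXX = 60 ksi.
Throat t_e = 0.707 × 0.3125 = 0.2209 in.
r_n/Ω = (0.6 × 60 × 0.2209) / 2.0 = 3.977 kip/in.
L_req = P / (r_n/Ω) = 76.3 / 3.977 = 19.19 in total.
Round up → use L = 19.5 in.

L = 19.5 in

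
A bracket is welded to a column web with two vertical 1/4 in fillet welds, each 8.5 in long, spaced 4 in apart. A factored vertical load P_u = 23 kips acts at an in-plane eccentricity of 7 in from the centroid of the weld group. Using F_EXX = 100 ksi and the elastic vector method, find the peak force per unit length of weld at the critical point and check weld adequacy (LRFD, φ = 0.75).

f_max ≈ 5.16 kip/in; adequate

Total weld length L_w = 17 in. Treat welds as unit-width lines.
Polar moment about centroid: J = 2[d³/12 + d(b/2)²] = 2[8.5³/12 + 8.5×2²] = 170.4 in³.
Direct shear f_v = P/L_w = 23 / 17 = 1.353 kip/in (vertical).
Torsion M = P·e = 23 × 7 = 161 kip·in.
Critical point at (x, y) = (2, 4.25) from centroid. f_tx = M·y/J = 4.017 kip/in; f_ty = M·x/J = 1.89 kip/in.
Resultant f_max = √[f_tx² + (f_v + f_ty)²] = √[4.017² + (1.353 + 1.89)²] = 5.162 kip/in.
Capacity per unit length: φr_n = 0.75 × 0.6 × 100 × (0.707 × 0.25) = 7.954 kip/in.
5.162 ≤ 7.954 → adequate.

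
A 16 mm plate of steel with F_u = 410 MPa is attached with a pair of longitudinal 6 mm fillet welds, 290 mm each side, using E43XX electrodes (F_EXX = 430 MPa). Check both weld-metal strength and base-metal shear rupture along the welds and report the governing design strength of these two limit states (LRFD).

φR_n ≈ 476 kN (weld metal governs)

t_e = 0.707 × 6 = 4.242 mm; L = 580 mm.
Weld metal: φR_n = 0.75 × 0.6 × 430 × 4.242 × 580 × 10⁻³ = 476.1 kN.
Base metal (shear rupture): φR_n = 0.75 × 0.6 × 410 × 16 × 580 × 10⁻³ = 1712 kN.
Governing: weld metal.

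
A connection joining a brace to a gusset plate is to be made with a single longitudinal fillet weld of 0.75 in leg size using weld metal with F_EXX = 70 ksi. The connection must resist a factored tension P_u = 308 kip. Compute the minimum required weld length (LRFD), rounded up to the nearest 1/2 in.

Throat t_e = 0.707 × 0.75 = 0.5302 in.
φr_n = 0.75 × 0.6 × 70 × 0.5302 = 16.7 kip/in.
L_req = P_u / φr_n = 308 / 16.7 = 18.44 in total.
Round up → use L = 18.5 in.

L = 18.5 in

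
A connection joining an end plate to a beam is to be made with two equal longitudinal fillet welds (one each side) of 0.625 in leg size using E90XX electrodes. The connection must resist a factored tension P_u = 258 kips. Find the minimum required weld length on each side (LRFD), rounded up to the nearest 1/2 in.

E90XX → F_EXX = 90 ksi.
Throat t_e = 0.707 × 0.625 = 0.4419 in.
φr_n = 0.75 × 0.6 × 90 × 0.4419 = 17.9 kips/in.
L_req = P_u / φr_n = 258 / 17.9 = 14.42 in total.
Per side: 14.42 / 2 = 7.208 in.
Round up → use L = 7.5 in on each side.

L = 7.5 in on each side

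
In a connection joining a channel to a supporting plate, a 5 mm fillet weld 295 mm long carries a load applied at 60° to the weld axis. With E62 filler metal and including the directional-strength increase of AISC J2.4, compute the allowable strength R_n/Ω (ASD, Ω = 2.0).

E62XX → F_EXX = 620 MPa.
t_e = 0.707 × 5 = 3.535 mm; A_we = 3.535 × 295 = 1043 mm².
Directional factor: 1.0 + 0.5 sin^1.5(60°) = 1.403.
F_nw = 0.6 × 620 × 1.403 = 521.9 MPa.
R_n/Ω = (521.9 × 1043) / 2.0 × 10⁻³ = 272.1 kN.

R_n/Ω ≈ 272 kN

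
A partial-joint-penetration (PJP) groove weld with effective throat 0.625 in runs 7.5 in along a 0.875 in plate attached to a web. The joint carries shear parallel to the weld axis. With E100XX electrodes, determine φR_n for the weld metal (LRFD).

E100XX → F_EXX = 100 ksi.
Effective throat (given) t_e = 0.625 in.
A_we = 0.625 × 7.5 = 4.688 in².
F_nw = 0.6 F_EXX = 60 ksi.
φR_n = 0.75 × 60 × 4.688 = 210.9 kip.

φR_n ≈ 211 kip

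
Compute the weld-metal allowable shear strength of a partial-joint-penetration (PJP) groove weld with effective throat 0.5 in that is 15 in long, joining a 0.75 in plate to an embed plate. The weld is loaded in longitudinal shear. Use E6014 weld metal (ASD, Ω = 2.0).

R_n/Ω ≈ 135 kip

E60XX → F_EXX = 60 ksi.
Effective throat (given) t_e = 0.5 in.
A_we = 0.5 × 15 = 7.5 in².
F_nw = 0.6 F_EXX = 36 ksi.
R_n/Ω = (36 × 7.5) / 2.0 = 135 kip.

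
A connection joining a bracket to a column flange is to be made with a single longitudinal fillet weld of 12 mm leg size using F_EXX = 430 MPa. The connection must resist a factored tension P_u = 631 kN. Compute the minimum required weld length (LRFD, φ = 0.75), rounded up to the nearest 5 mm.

Throat t_e = 0.707 × 12 = 8.484 mm.
φr_n = 0.75 × 0.6 × 430 × 8.484 × 10⁻³ = 1.642 kN/mm.
L_req = P_u / φr_n = 631 / 1.642 = 384.4 mm total.
Round up → use L = 385 mm.

L = 385 mm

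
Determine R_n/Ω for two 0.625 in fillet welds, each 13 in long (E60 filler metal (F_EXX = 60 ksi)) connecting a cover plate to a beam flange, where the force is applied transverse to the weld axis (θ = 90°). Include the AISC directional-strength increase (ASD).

R_n/Ω ≈ 310 kips

t_e = 0.707 × 0.625 = 0.4419 in; A_we = 0.4419 × 26 = 11.49 in².
Directional factor: 1.0 + 0.5 sin^1.5(90°) = 1.5.
F_nw = 0.6 × 60 × 1.5 = 54 ksi.
R_n/Ω = (54 × 11.49) / 2.0 = 310.2 kips.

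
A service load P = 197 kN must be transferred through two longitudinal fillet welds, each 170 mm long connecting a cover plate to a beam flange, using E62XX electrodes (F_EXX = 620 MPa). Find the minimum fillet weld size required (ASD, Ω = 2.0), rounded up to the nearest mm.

w = 5 mm

Total weld length L = 340 mm.
Required throat t_e = P × Ω / (0.6 F_EXX × L) = 197 × 2.0 / (0.6 × 620 × 340 × 10⁻³) = 3.115 mm.
Required leg w = t_e / 0.707 = 4.406 mm → use 5 mm.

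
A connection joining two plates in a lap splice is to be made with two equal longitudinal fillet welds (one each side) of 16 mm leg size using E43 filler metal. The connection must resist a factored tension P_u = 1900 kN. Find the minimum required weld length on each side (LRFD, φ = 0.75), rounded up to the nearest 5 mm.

L = 435 mm on each side

E43XX → F_EXX = 430 MPa.
Throat t_e = 0.707 × 16 = 11.31 mm.
φr_n = 0.75 × 0.6 × 430 × 11.31 × 10⁻³ = 2.189 kN/mm.
L_req = P_u / φr_n = 1900 / 2.189 = 868 mm total.
Per side: 868 / 2 = 434 mm.
Round up → use L = 435 mm on each side.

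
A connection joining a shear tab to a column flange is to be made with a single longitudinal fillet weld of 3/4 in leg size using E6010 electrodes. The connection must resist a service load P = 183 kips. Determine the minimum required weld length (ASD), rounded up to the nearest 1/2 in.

E60XX → F_EXX = 60 ksi.
Throat t_e = 0.707 × 0.75 = 0.5302 in.
r_n/Ω = (0.6 × 60 × 0.5302) / 2.0 = 9.544 kip/in.
L_req = P / (r_n/Ω) = 183 / 9.544 = 19.17 in total.
Round up → use L = 19.5 in.

L = 19.5 in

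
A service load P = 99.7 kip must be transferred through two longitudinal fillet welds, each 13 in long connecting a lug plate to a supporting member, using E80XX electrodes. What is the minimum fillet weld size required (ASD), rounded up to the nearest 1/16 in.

w = 1/4 in

E80XX → F_EXX = 80 ksi.
Total weld length L = 26 in.
Required throat t_e = P × Ω / (0.6 F_EXX × L) = 99.7 × 2.0 / (0.6 × 80 × 26) = 0.1598 in.
Required leg w = t_e / 0.707 = 0.226 in → use 1/4 in.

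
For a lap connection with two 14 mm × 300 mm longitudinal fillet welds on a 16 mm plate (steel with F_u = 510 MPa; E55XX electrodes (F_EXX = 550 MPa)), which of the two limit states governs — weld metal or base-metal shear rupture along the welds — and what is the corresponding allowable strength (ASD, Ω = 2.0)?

t_e = 0.707 × 14 = 9.898 mm; L = 600 mm.
Weld metal: R_n/Ω = (1/2.0) × 0.6 × 550 × 9.898 × 600 × 10⁻³ = 979.9 kN.
Base metal (shear rupture): R_n/Ω = (1/2.0) × 0.6 × 510 × 16 × 600 × 10⁻³ = 1469 kN.
Governing: weld metal.

R_n/Ω ≈ 980 kN (weld metal governs)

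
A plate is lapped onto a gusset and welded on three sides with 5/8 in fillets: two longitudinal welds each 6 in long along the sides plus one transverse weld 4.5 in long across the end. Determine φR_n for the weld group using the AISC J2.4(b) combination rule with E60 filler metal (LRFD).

E60XX → F_EXX = 60 ksi.
t_e = 0.707 × 0.625 = 0.4419 in.
R_nwl = 0.6 × 60 × 0.4419 × 12 = 190.9 kips (longitudinal, 2 welds).
R_nwt = 0.6 × 60 × 0.4419 × 4.5 = 71.58 kips (transverse, base value).
(i) R_nwl + R_nwt = 262.5 kips; (ii) 0.85 R_nwl + 1.5 R_nwt = 269.6 kips.
R_n = max = 269.6 kips [governs: (ii)]; φR_n = 202.2 kips.

φR_n ≈ 202 kips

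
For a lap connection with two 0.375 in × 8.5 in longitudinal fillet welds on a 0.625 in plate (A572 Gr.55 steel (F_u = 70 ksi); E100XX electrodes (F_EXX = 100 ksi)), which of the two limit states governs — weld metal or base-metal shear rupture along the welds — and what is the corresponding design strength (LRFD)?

t_e = 0.707 × 0.375 = 0.2651 in; L = 17 in.
Weld metal: φR_n = 0.75 × 0.6 × 100 × 0.2651 × 17 = 202.8 kips.
Base metal (shear rupture): φR_n = 0.75 × 0.6 × 70 × 0.625 × 17 = 334.7 kips.
Governing: weld metal.

φR_n ≈ 203 kips (weld metal governs)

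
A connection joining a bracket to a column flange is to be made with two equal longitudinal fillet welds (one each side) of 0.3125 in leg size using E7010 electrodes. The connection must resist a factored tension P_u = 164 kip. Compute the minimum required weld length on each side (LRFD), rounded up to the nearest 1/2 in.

E70XX → F_EXX = 70 ksi.
Throat t_e = 0.707 × 0.3125 = 0.2209 in.
φr_n = 0.75 × 0.6 × 70 × 0.2209 = 6.96 kip/in.
L_req = P_u / φr_n = 164 / 6.96 = 23.56 in total.
Per side: 23.56 / 2 = 11.78 in.
Round up → use L = 12 in on each side.

L = 12 in on each side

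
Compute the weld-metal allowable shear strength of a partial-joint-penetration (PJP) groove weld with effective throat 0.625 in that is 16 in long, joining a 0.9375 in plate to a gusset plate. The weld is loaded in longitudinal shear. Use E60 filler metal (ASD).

E60XX → F_EXX = 60 ksi.
Effective throat (given) t_e = 0.625 in.
A_we = 0.625 × 16 = 10 in².
F_nw = 0.6 F_EXX = 36 ksi.
R_n/Ω = (36 × 10) / 2.0 = 180 kips.

R_n/Ω ≈ 180 kips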